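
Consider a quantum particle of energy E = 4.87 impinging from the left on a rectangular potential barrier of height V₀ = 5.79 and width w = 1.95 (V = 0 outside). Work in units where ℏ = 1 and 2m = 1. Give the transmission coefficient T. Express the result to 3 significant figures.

E < V₀: inside the barrier ψ ∝ e^{±κx} with κ = √(2m(V₀ − E))/ℏ = 0.9592.
κw = 1.870, sinh(κw) = 3.168.
The exact tunnelling result is T⁻¹ = 1 + V₀² sinh²(κw) / [4E(V₀ − E)] = 19.78, so T = 0.0506.

T = 0.0506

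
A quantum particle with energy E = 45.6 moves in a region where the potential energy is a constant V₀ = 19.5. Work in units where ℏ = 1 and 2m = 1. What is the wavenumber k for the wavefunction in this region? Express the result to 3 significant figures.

k = 5.11

With E > V₀ the solution is oscillatory, ψ ∝ e^{±ikx} with k = √(2m(E − V₀))/ℏ.
k = √(2 × 0.5 × 26.1) = 5.109.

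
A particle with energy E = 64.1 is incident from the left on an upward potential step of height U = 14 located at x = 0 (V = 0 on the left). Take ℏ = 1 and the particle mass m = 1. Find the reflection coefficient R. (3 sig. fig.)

The wavenumbers are k₁ = √(2mE)/ℏ = 11.32 on the left and k₂ = √(2m(E − U))/ℏ = 10.01 on the right.
Continuity of ψ and ψ′ at the step yields the reflection amplitude r = (k₁ − k₂)/(k₁ + k₂) = 0.06153; thus R = |r|² = 0.003786, T = 0.9962.

R = 0.00379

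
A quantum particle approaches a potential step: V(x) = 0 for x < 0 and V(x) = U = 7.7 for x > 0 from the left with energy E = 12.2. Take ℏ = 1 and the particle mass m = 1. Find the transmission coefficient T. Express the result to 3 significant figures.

T = 0.940

On each side the TISE gives plane waves with k = √(2m(E − V))/ℏ: k₁ = √(2·1·12.2) = 4.940, k₂ = √(2·1·4.5) = 3.000.
Continuity of ψ and ψ′ at the step yields the reflection amplitude r = (k₁ − k₂)/(k₁ + k₂) = 0.2443; thus R = |r|² = 0.05968, T = 0.9403.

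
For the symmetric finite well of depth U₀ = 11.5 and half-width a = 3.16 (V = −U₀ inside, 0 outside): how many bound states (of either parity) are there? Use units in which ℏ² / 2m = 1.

N = 7

The dimensionless depth is z₀ = a√(2mU₀)/ℏ = 3.16 × √(11.50) = 10.72.
A new bound state (alternating even/odd) appears each time z₀ passes a multiple of π/2, so N = ⌊2z₀/π⌋ + 1 = ⌊6.822⌋ + 1 = 7.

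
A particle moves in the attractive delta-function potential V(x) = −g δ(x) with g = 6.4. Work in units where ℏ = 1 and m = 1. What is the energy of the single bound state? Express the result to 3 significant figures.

E = -20.5

For x ≠ 0 the bound state is ψ ∝ e^{−κ|x|}; integrating the TISE across the delta gives the cusp condition 2κ = 2mg/ℏ², so κ = 6.400.
Then E = −ℏ²κ²/(2m) = −mg²/(2ℏ²) = -20.48.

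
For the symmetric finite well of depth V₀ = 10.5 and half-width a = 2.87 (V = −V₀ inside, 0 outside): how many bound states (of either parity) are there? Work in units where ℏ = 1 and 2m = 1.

N = 6

The dimensionless depth is z₀ = a√(2mV₀)/ℏ = 2.87 × √(10.50) = 9.300.
A new bound state (alternating even/odd) appears each time z₀ passes a multiple of π/2, so N = ⌊2z₀/π⌋ + 1 = ⌊5.920⌋ + 1 = 6.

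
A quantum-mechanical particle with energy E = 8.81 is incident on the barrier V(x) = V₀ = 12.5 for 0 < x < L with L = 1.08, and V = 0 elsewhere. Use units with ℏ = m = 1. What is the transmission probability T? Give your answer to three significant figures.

Since E < V₀ the interior solution is evanescent with decay constant κ = √(2m(V₀ − E))/ℏ = 2.717.
κL = 2.934, sinh(κL) = 9.374.
The exact tunnelling result is T⁻¹ = 1 + V₀² sinh²(κL) / [4E(V₀ − E)] = 106.6, so T = 0.00938.

T = 0.00938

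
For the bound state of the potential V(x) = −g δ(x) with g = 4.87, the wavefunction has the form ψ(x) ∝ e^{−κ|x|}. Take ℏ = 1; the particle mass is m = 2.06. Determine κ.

κ = 10.0

Integrate −(ℏ²/2m)ψ'' − gδ(x)ψ = Eψ from −ε to +ε: the ψ'' term gives ψ'(0⁺) − ψ'(0⁻) and the δ term gives −(2mg/ℏ²)ψ(0).
With ψ ∝ e^{−κ|x|} this yields −2κ = −2mg/ℏ², so κ = mg/ℏ² = 10.03.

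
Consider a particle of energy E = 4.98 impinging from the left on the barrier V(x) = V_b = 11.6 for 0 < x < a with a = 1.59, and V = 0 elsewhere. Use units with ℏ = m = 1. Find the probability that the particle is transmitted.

Since E < V_b the interior solution is evanescent with decay constant κ = √(2m(V_b − E))/ℏ = 3.639.
κa = 5.786, sinh(κa) = 162.8.
Matching ψ, ψ′ at both faces gives T = [1 + V_b² sinh²(κa) / (4E(V_b − E))]⁻¹ = 1/27040 = 0.0000370.

T = 0.0000370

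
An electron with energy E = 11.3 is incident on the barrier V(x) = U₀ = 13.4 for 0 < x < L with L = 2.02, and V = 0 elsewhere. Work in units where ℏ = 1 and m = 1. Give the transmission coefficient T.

T = 0.000536

Since E < U₀ the interior solution is evanescent with decay constant κ = √(2m(U₀ − E))/ℏ = 2.049.
κL = 4.140, sinh(κL) = 31.39.
Matching ψ, ψ′ at both faces gives T = [1 + U₀² sinh²(κL) / (4E(U₀ − E))]⁻¹ = 1/1864 = 0.000536.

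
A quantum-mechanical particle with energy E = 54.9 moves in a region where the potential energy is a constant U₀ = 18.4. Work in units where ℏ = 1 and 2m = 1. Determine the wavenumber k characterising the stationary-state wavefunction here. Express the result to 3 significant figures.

With E > U₀ the solution is oscillatory, ψ ∝ e^{±ikx} with k = √(2m(E − U₀))/ℏ.
k = √(2 × 0.5 × 36.5) = 6.042.

k = 6.04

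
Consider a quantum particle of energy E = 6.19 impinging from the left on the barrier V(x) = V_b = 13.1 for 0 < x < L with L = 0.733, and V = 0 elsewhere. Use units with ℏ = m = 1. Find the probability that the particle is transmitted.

Since E < V_b the interior solution is evanescent with decay constant κ = √(2m(V_b − E))/ℏ = 3.718.
κL = 2.725, sinh(κL) = 7.595.
The exact tunnelling result is T⁻¹ = 1 + V_b² sinh²(κL) / [4E(V_b − E)] = 58.86, so T = 0.0170.

T = 0.0170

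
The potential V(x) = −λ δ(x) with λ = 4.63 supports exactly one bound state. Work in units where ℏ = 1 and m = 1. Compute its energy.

For x ≠ 0 the bound state is ψ ∝ e^{−κ|x|}; integrating the TISE across the delta gives the cusp condition 2κ = 2mλ/ℏ², so κ = 4.630.
Then E = −ℏ²κ²/(2m) = −mλ²/(2ℏ²) = -10.72.

E = -10.7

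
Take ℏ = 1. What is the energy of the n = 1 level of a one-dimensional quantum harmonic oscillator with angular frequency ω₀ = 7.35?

The oscillator eigenvalues are E_n = ℏω₀(n + ½), so E_1 = 7.35 × 1.5 = 11.03.

E = 11.0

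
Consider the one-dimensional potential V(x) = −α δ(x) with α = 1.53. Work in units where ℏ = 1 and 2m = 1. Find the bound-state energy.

E = -0.585

For x ≠ 0 the bound state is ψ ∝ e^{−κ|x|}; integrating the TISE across the delta gives the cusp condition 2κ = 2mα/ℏ², so κ = 0.7650.
Then E = −ℏ²κ²/(2m) = −mα²/(2ℏ²) = -0.5852.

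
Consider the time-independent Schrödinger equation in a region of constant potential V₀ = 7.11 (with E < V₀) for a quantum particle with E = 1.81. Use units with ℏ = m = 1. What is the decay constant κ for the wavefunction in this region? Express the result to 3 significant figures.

κ = 3.26

Since E < V₀ the TISE in this region is ψ'' = κ²ψ with κ = √(2m(V₀ − E))/ℏ.
κ = √(2 × 1 × 5.3) = 3.256.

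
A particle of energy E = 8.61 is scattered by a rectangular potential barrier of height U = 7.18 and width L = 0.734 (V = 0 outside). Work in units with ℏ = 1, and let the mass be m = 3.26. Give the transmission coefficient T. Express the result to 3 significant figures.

E > U: inside the barrier k₂ = √(2m(E − U))/ℏ = 3.053, k₂L = 2.241.
Matching at both interfaces gives T⁻¹ = 1 + U² sin²(k₂L) / [4E(E − U)] = 1.643, hence T = 0.609.

T = 0.609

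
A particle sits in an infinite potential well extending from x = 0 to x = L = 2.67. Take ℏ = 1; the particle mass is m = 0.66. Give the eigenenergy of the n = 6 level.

E = 37.8

The infinite-well eigenfunctions ψ_n = √(2/L) sin(nπx/L) vanish at both walls, giving E_n = n²π²ℏ²/(2mL²).
E_6 = 6² × π² / (2 × 0.66 × 2.67²) = 37.76.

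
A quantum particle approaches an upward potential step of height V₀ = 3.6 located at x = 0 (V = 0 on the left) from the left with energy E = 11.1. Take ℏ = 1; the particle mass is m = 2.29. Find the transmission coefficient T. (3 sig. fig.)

On each side the TISE gives plane waves with k = √(2m(E − V))/ℏ: k₁ = √(2·2.29·11.1) = 7.130, k₂ = √(2·2.29·7.5) = 5.861.
Continuity of ψ and ψ′ at the step yields the reflection amplitude r = (k₁ − k₂)/(k₁ + k₂) = 0.09770; thus R = |r|² = 0.009545, T = 0.9905.

T = 0.990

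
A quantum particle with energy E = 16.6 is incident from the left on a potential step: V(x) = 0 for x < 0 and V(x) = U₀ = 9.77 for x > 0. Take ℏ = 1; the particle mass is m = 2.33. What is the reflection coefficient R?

R = 0.0477

On each side the TISE gives plane waves with k = √(2m(E − V))/ℏ: k₁ = √(2·2.33·16.6) = 8.795, k₂ = √(2·2.33·6.83) = 5.642.
Matching ψ and ψ′ at x = 0 gives r = (k₁ − k₂)/(k₁ + k₂), so R = r² = 0.04772 and T = 1 − R = 0.9523.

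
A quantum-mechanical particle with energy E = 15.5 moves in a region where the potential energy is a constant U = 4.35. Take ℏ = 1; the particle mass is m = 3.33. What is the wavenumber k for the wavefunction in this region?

With E > U the solution is oscillatory, ψ ∝ e^{±ikx} with k = √(2m(E − U))/ℏ.
k = √(2 × 3.33 × 11.15) = 8.617.

k = 8.62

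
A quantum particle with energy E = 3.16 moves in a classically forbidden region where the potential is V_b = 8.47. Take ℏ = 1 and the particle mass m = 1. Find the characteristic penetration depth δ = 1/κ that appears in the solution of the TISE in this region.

δ = 0.307

Since E < V_b the TISE in this region is ψ'' = κ²ψ with κ = √(2m(V_b − E))/ℏ.
κ = √(2 × 1 × 5.31) = 3.259. The penetration depth is δ = 1/κ = 0.307.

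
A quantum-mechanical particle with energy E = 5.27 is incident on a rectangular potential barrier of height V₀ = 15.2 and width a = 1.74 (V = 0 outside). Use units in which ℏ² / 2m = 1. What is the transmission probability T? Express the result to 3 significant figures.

T = 0.0000626

Since E < V₀ the interior solution is evanescent with decay constant κ = √(2m(V₀ − E))/ℏ = 3.151.
κa = 5.483, sinh(κa) = 120.3.
Matching ψ, ψ′ at both faces gives T = [1 + V₀² sinh²(κa) / (4E(V₀ − E))]⁻¹ = 1/15970 = 0.0000626.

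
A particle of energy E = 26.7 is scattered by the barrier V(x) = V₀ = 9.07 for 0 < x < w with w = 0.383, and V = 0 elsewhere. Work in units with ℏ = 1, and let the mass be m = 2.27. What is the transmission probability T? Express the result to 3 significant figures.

T = 0.997

E > V₀: inside the barrier k₂ = √(2m(E − V₀))/ℏ = 8.947, k₂w = 3.427.
Matching at both interfaces gives T⁻¹ = 1 + V₀² sin²(k₂w) / [4E(E − V₀)] = 1.003, hence T = 0.997.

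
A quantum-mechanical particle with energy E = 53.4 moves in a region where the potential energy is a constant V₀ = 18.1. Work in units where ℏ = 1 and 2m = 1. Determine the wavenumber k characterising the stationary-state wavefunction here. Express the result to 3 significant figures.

k = 5.94

With E > V₀ the solution is oscillatory, ψ ∝ e^{±ikx} with k = √(2m(E − V₀))/ℏ.
k = √(2 × 0.5 × 35.3) = 5.941.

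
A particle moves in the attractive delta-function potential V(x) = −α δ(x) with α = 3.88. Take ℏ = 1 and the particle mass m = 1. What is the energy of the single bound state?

E = -7.53

For x ≠ 0 the bound state is ψ ∝ e^{−κ|x|}; integrating the TISE across the delta gives the cusp condition 2κ = 2mα/ℏ², so κ = 3.880.
Then E = −ℏ²κ²/(2m) = −mα²/(2ℏ²) = -7.527.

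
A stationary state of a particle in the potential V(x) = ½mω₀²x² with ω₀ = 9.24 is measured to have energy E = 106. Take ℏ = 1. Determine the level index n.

n = 11

E_n = ℏω₀(n + ½) ⇒ n = E/(ℏω₀) − ½ = 106/9.24 − 0.5 = 10.972 → n = 11.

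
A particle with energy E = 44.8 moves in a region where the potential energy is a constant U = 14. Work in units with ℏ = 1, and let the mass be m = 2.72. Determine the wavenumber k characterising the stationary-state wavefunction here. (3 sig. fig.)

With E > U the solution is oscillatory, ψ ∝ e^{±ikx} with k = √(2m(E − U))/ℏ.
k = √(2 × 2.72 × 30.8) = 12.94.

k = 12.9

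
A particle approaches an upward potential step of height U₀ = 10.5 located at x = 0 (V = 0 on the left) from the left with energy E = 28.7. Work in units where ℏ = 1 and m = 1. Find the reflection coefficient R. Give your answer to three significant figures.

On each side the TISE gives plane waves with k = √(2m(E − V))/ℏ: k₁ = √(2·1·28.7) = 7.576, k₂ = √(2·1·18.2) = 6.033.
Continuity of ψ and ψ′ at the step yields the reflection amplitude r = (k₁ − k₂)/(k₁ + k₂) = 0.1134; thus R = |r|² = 0.01285, T = 0.9871.

R = 0.0129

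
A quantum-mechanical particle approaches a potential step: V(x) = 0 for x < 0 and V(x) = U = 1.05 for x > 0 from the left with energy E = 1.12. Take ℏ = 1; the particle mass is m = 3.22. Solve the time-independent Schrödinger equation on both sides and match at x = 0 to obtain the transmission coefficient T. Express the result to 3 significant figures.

The wavenumbers are k₁ = √(2mE)/ℏ = 2.686 on the left and k₂ = √(2m(E − U))/ℏ = 0.6714 on the right.
Matching ψ and ψ′ at x = 0 gives r = (k₁ − k₂)/(k₁ + k₂), so R = r² = 0.3600 and T = 1 − R = 0.6400.

T = 0.640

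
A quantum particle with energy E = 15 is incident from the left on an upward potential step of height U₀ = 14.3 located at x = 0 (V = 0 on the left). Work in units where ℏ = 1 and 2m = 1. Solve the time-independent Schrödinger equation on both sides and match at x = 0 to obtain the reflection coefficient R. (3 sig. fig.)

The wavenumbers are k₁ = √(2mE)/ℏ = 3.873 on the left and k₂ = √(2m(E − U₀))/ℏ = 0.8367 on the right.
Continuity of ψ and ψ′ at the step yields the reflection amplitude r = (k₁ − k₂)/(k₁ + k₂) = 0.6447; thus R = |r|² = 0.4156, T = 0.5844.

R = 0.416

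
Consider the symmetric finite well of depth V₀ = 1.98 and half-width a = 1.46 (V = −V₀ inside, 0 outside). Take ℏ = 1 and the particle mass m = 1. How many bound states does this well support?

N = 2

The dimensionless depth is z₀ = a√(2mV₀)/ℏ = 1.46 × √(3.960) = 2.905.
The even/odd transcendental equations gain one root per π/2 in z₀, giving N = 1 + ⌊2z₀/π⌋ = 1 + ⌊1.850⌋ = 2.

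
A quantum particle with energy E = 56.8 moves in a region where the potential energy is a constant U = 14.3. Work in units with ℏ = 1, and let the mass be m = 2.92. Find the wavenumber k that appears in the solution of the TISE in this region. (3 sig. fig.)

k = 15.8

With E > U the solution is oscillatory, ψ ∝ e^{±ikx} with k = √(2m(E − U))/ℏ.
k = √(2 × 2.92 × 42.5) = 15.75.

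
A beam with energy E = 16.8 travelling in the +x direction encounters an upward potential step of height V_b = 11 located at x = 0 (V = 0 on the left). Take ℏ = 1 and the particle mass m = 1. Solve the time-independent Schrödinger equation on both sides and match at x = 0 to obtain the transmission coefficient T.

On each side the TISE gives plane waves with k = √(2m(E − V))/ℏ: k₁ = √(2·1·16.8) = 5.797, k₂ = √(2·1·5.8) = 3.406.
Matching ψ and ψ′ at x = 0 gives r = (k₁ − k₂)/(k₁ + k₂), so R = r² = 0.06749 and T = 1 − R = 0.9325.

T = 0.933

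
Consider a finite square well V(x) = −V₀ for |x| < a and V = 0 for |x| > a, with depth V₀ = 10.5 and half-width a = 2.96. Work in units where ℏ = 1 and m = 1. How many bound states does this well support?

N = 9

Define the well-strength parameter z₀ = (a/ℏ)√(2mV₀) = 2.96 × √(2·1·10.5) = 13.56.
A new bound state (alternating even/odd) appears each time z₀ passes a multiple of π/2, so N = ⌊2z₀/π⌋ + 1 = ⌊8.635⌋ + 1 = 9.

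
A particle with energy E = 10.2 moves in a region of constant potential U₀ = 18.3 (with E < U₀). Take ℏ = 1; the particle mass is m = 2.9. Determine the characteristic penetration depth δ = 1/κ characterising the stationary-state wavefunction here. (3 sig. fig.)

Since E < U₀ the TISE in this region is ψ'' = κ²ψ with κ = √(2m(U₀ − E))/ℏ.
κ = √(2 × 2.9 × 8.1) = 6.854. The penetration depth is δ = 1/κ = 0.146.

δ = 0.146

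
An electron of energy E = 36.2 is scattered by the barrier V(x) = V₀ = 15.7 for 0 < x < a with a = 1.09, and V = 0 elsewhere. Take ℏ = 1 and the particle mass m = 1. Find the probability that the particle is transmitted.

Above the barrier the interior wavenumber is k₂ = √(2m(E − V₀))/ℏ = 6.403, giving phase k₂a = 6.979.
T = [1 + V₀² sin²(k₂a) / (4E(E − V₀))]⁻¹ = 1/1.034 = 0.967.

T = 0.967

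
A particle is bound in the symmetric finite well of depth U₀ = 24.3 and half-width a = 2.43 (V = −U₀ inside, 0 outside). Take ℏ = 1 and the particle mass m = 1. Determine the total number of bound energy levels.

N = 11

Define the well-strength parameter z₀ = (a/ℏ)√(2mU₀) = 2.43 × √(2·1·24.3) = 16.94.
A new bound state (alternating even/odd) appears each time z₀ passes a multiple of π/2, so N = ⌊2z₀/π⌋ + 1 = ⌊10.78⌋ + 1 = 11.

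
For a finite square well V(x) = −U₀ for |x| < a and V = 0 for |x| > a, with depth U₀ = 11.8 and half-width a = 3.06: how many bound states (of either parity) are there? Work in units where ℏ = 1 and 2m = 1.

N = 7

Define the well-strength parameter z₀ = (a/ℏ)√(2mU₀) = 3.06 × √(2·0.5·11.8) = 10.51.
A new bound state (alternating even/odd) appears each time z₀ passes a multiple of π/2, so N = ⌊2z₀/π⌋ + 1 = ⌊6.692⌋ + 1 = 7.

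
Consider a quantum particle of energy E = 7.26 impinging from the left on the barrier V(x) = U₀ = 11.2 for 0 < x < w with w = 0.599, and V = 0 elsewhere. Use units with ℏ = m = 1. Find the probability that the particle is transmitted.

T = 0.119

E < U₀: inside the barrier ψ ∝ e^{±κx} with κ = √(2m(U₀ − E))/ℏ = 2.807.
κw = 1.681, sinh(κw) = 2.594.
Matching ψ, ψ′ at both faces gives T = [1 + U₀² sinh²(κw) / (4E(U₀ − E))]⁻¹ = 1/8.375 = 0.119.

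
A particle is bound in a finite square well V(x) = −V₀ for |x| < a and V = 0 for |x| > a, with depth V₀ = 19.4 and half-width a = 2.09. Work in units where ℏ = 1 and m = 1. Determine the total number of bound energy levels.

The dimensionless depth is z₀ = a√(2mV₀)/ℏ = 2.09 × √(38.80) = 13.02.
The even/odd transcendental equations gain one root per π/2 in z₀, giving N = 1 + ⌊2z₀/π⌋ = 1 + ⌊8.288⌋ = 9.

N = 9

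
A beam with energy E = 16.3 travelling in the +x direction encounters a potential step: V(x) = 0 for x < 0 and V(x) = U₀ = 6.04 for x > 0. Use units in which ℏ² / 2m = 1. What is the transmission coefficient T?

On each side the TISE gives plane waves with k = √(2m(E − V))/ℏ: k₁ = √(2·½·16.3) = 4.037, k₂ = √(2·½·10.26) = 3.203.
Continuity of ψ and ψ′ at the step yields the reflection amplitude r = (k₁ − k₂)/(k₁ + k₂) = 0.1152; thus R = |r|² = 0.01327, T = 0.9867.

T = 0.987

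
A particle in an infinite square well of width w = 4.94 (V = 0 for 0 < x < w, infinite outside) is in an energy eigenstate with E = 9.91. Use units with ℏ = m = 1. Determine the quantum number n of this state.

n = 7

For an infinite well E_n = n²π²ℏ²/(2mw²), so n = (w/πℏ)√(2mE).
n = (4.94/π) × √(2 × 1 × 9.91) = 7.000 → n = 7.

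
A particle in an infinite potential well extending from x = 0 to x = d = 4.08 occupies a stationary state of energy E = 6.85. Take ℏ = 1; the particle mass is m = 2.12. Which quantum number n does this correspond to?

n = 7

From E_n = n²π²ℏ²/(2md²) invert to n = √(2md²E)/(πℏ).
n = (4.08/π) × √(2 × 2.12 × 6.85) = 6.999 → n = 7.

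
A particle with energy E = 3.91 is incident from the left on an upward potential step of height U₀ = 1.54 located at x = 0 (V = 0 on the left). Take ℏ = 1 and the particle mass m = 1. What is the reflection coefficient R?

R = 0.0155

The wavenumbers are k₁ = √(2mE)/ℏ = 2.796 on the left and k₂ = √(2m(E − U₀))/ℏ = 2.177 on the right.
Continuity of ψ and ψ′ at the step yields the reflection amplitude r = (k₁ − k₂)/(k₁ + k₂) = 0.1245; thus R = |r|² = 0.01550, T = 0.9845.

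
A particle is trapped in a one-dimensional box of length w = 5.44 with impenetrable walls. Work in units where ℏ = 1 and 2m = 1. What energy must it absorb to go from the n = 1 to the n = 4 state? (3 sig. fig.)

ΔE = 5.00

E_n = n²π²ℏ²/(2mw²), so ΔE = (4² − 1²) π²ℏ²/(2mw²).
ΔE = 15 × π² / (2 × 0.5 × 5.44²) = 5.003.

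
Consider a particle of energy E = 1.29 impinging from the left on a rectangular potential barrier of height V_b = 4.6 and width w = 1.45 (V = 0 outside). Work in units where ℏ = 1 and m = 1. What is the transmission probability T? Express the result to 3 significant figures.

Since E < V_b the interior solution is evanescent with decay constant κ = √(2m(V_b − E))/ℏ = 2.573.
κw = 3.731, sinh(κw) = 20.84.
The exact tunnelling result is T⁻¹ = 1 + V_b² sinh²(κw) / [4E(V_b − E)] = 539.2, so T = 0.00185.

T = 0.00185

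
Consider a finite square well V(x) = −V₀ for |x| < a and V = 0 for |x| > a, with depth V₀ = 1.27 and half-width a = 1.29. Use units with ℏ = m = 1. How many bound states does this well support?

N = 2

Define the well-strength parameter z₀ = (a/ℏ)√(2mV₀) = 1.29 × √(2·1·1.27) = 2.056.
The even/odd transcendental equations gain one root per π/2 in z₀, giving N = 1 + ⌊2z₀/π⌋ = 1 + ⌊1.309⌋ = 2.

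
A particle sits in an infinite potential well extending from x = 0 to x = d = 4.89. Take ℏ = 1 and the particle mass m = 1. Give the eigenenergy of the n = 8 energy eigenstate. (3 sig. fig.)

The infinite-well eigenfunctions ψ_n = √(2/d) sin(nπx/d) vanish at both walls, giving E_n = n²π²ℏ²/(2md²).
E_8 = 8² × π² / (2 × 1 × 4.89²) = 13.21.

E = 13.2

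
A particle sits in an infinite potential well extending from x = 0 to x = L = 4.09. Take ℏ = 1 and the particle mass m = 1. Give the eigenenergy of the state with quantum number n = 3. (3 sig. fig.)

E = 2.66

Requiring ψ(0) = ψ(L) = 0 quantises k = nπ/L, hence E_n = ℏ²k²/2m = n²π²ℏ²/(2mL²).
E_3 = 3² × π² / (2 × 1 × 4.09²) = 2.655.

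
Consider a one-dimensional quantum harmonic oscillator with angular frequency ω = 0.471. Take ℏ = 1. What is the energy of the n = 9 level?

E = 4.47

Using E_n = (n + ½)ℏω: E_9 = 9.5 × 0.471 = 4.475.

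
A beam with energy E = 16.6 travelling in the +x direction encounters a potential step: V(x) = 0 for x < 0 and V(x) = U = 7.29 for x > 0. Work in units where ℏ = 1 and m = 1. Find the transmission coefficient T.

The wavenumbers are k₁ = √(2mE)/ℏ = 5.762 on the left and k₂ = √(2m(E − U))/ℏ = 4.315 on the right.
Continuity of ψ and ψ′ at the step yields the reflection amplitude r = (k₁ − k₂)/(k₁ + k₂) = 0.1436; thus R = |r|² = 0.02062, T = 0.9794.

T = 0.979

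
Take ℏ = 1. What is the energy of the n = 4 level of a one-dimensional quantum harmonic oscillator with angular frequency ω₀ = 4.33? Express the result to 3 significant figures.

The oscillator eigenvalues are E_n = ℏω₀(n + ½), so E_4 = 4.33 × 4.5 = 19.49.

E = 19.5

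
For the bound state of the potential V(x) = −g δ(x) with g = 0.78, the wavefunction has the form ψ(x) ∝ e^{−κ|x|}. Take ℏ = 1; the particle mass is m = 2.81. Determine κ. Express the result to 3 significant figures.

κ = 2.19

Integrate −(ℏ²/2m)ψ'' − gδ(x)ψ = Eψ from −ε to +ε: the ψ'' term gives ψ'(0⁺) − ψ'(0⁻) and the δ term gives −(2mg/ℏ²)ψ(0).
With ψ ∝ e^{−κ|x|} this yields −2κ = −2mg/ℏ², so κ = mg/ℏ² = 2.192.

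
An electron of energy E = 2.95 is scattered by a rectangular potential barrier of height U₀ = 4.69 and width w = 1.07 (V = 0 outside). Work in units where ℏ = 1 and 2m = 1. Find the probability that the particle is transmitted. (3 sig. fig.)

E < U₀: inside the barrier ψ ∝ e^{±κx} with κ = √(2m(U₀ − E))/ℏ = 1.319.
κw = 1.411, sinh(κw) = 1.929.
The exact tunnelling result is T⁻¹ = 1 + U₀² sinh²(κw) / [4E(U₀ − E)] = 4.986, so T = 0.201.

T = 0.201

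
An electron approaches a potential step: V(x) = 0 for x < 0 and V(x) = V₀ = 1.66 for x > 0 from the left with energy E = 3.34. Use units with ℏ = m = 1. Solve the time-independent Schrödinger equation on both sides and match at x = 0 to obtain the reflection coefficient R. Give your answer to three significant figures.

On each side the TISE gives plane waves with k = √(2m(E − V))/ℏ: k₁ = √(2·1·3.34) = 2.585, k₂ = √(2·1·1.68) = 1.833.
Matching ψ and ψ′ at x = 0 gives r = (k₁ − k₂)/(k₁ + k₂), so R = r² = 0.02894 and T = 1 − R = 0.9711.

R = 0.0289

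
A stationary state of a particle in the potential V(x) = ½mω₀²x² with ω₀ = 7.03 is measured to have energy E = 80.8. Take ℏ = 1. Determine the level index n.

E_n = ℏω₀(n + ½) ⇒ n = E/(ℏω₀) − ½ = 80.8/7.03 − 0.5 = 10.994 → n = 11.

n = 11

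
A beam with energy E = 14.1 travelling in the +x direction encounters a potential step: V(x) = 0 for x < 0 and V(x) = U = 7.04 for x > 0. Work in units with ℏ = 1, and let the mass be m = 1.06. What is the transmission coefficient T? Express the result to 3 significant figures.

T = 0.971

On each side the TISE gives plane waves with k = √(2m(E − V))/ℏ: k₁ = √(2·1.06·14.1) = 5.467, k₂ = √(2·1.06·7.06) = 3.869.
Continuity of ψ and ψ′ at the step yields the reflection amplitude r = (k₁ − k₂)/(k₁ + k₂) = 0.1712; thus R = |r|² = 0.02932, T = 0.9707.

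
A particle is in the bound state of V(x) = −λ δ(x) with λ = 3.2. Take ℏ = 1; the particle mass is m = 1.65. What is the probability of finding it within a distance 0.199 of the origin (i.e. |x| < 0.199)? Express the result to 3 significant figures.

P = 0.878

The normalised bound state is ψ = √κ e^{−κ|x|} with κ = mλ/ℏ² = 5.280.
P(|x| < d) = ∫_{−d}^{d} κ e^{−2κ|x|} dx = 1 − e^{−2κd} = 1 − e^{−2.101} = 0.8777.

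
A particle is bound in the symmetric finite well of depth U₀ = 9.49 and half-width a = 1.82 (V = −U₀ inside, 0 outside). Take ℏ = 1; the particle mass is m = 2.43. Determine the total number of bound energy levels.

The dimensionless depth is z₀ = a√(2mU₀)/ℏ = 1.82 × √(46.12) = 12.36.
A new bound state (alternating even/odd) appears each time z₀ passes a multiple of π/2, so N = ⌊2z₀/π⌋ + 1 = ⌊7.869⌋ + 1 = 8.

N = 8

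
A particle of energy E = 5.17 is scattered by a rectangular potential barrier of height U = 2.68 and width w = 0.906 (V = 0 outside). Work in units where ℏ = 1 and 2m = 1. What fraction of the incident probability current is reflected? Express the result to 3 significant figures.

R = 0.120

E > U: inside the barrier k₂ = √(2m(E − U))/ℏ = 1.578, k₂w = 1.430.
Matching at both interfaces gives T⁻¹ = 1 + U² sin²(k₂w) / [4E(E − U)] = 1.137, hence T = 0.880.
R = 1 − T = 0.120.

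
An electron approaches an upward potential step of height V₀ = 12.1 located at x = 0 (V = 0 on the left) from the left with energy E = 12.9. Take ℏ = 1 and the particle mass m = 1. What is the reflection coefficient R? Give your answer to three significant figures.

R = 0.361

On each side the TISE gives plane waves with k = √(2m(E − V))/ℏ: k₁ = √(2·1·12.9) = 5.079, k₂ = √(2·1·0.8) = 1.265.
Continuity of ψ and ψ′ at the step yields the reflection amplitude r = (k₁ − k₂)/(k₁ + k₂) = 0.6012; thus R = |r|² = 0.3615, T = 0.6385.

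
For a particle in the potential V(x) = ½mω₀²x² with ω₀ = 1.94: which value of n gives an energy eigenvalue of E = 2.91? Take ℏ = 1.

n = 1

Invert E_n = (n + ½)ℏω₀: n = E/ℏω₀ − ½ = 1.000, so n = 1.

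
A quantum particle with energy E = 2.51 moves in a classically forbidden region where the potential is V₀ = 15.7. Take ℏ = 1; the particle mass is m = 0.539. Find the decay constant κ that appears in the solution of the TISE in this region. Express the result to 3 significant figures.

Since E < V₀ the TISE in this region is ψ'' = κ²ψ with κ = √(2m(V₀ − E))/ℏ.
κ = √(2 × 0.539 × 13.19) = 3.771.

κ = 3.77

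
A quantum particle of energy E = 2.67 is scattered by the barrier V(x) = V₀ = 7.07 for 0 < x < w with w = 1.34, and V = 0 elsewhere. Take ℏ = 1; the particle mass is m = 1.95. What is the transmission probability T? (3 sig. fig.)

Since E < V₀ the interior solution is evanescent with decay constant κ = √(2m(V₀ − E))/ℏ = 4.142.
κw = 5.551, sinh(κw) = 128.7.
The exact tunnelling result is T⁻¹ = 1 + V₀² sinh²(κw) / [4E(V₀ − E)] = 17630, so T = 0.0000567.

T = 0.0000567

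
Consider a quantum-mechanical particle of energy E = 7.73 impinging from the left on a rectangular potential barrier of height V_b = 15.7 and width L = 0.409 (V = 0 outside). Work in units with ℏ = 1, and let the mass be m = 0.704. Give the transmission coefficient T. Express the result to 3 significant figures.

T = 0.228

E < V_b: inside the barrier ψ ∝ e^{±κx} with κ = √(2m(V_b − E))/ℏ = 3.350.
κL = 1.370, sinh(κL) = 1.841.
Matching ψ, ψ′ at both faces gives T = [1 + V_b² sinh²(κL) / (4E(V_b − E))]⁻¹ = 1/4.389 = 0.228.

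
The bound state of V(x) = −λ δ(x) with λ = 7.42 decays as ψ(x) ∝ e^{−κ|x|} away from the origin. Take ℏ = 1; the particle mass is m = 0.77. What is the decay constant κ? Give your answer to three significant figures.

κ = 5.71

Integrating the TISE across x = 0 gives the cusp condition ψ'(0⁺) − ψ'(0⁻) = −(2mλ/ℏ²)ψ(0).
With ψ ∝ e^{−κ|x|} this yields −2κ = −2mλ/ℏ², so κ = mλ/ℏ² = 5.713.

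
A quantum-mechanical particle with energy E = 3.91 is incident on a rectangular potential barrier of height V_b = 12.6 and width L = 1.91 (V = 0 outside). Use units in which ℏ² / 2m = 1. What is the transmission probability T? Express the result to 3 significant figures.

Since E < V_b the interior solution is evanescent with decay constant κ = √(2m(V_b − E))/ℏ = 2.948.
κL = 5.630, sinh(κL) = 139.4.
Matching ψ, ψ′ at both faces gives T = [1 + V_b² sinh²(κL) / (4E(V_b − E))]⁻¹ = 1/22700 = 0.0000441.

T = 0.0000441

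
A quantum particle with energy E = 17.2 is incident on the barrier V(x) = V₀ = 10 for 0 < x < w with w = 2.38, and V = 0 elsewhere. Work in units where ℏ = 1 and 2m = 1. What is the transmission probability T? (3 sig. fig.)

Above the barrier the interior wavenumber is k₂ = √(2m(E − V₀))/ℏ = 2.683, giving phase k₂w = 6.386.
Matching at both interfaces gives T⁻¹ = 1 + V₀² sin²(k₂w) / [4E(E − V₀)] = 1.002, hence T = 0.998.

T = 0.998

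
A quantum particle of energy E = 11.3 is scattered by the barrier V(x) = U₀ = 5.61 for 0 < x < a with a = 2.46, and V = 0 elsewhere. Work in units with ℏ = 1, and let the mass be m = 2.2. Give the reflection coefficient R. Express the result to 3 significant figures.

R = 0.00787

E > U₀: inside the barrier k₂ = √(2m(E − U₀))/ℏ = 5.004, k₂a = 12.31.
T = [1 + U₀² sin²(k₂a) / (4E(E − U₀))]⁻¹ = 1/1.008 = 0.992.
R = 1 − T = 0.00787.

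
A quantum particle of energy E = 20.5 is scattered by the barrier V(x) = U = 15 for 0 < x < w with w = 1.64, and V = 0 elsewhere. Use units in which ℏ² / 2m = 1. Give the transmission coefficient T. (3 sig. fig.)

T = 0.827

Above the barrier the interior wavenumber is k₂ = √(2m(E − U))/ℏ = 2.345, giving phase k₂w = 3.846.
Matching at both interfaces gives T⁻¹ = 1 + U² sin²(k₂w) / [4E(E − U)] = 1.209, hence T = 0.827.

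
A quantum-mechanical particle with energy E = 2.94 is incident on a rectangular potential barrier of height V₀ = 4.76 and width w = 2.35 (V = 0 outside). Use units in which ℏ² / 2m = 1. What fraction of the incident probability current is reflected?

E < V₀: inside the barrier ψ ∝ e^{±κx} with κ = √(2m(V₀ − E))/ℏ = 1.349.
κw = 3.170, sinh(κw) = 11.89.
The exact tunnelling result is T⁻¹ = 1 + V₀² sinh²(κw) / [4E(V₀ − E)] = 150.6, so T = 0.00664.
R = 1 − T = 0.993.

R = 0.993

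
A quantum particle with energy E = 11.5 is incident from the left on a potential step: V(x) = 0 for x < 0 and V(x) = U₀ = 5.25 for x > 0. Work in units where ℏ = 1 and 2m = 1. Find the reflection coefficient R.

R = 0.0229

On each side the TISE gives plane waves with k = √(2m(E − V))/ℏ: k₁ = √(2·½·11.5) = 3.391, k₂ = √(2·½·6.25) = 2.500.
Continuity of ψ and ψ′ at the step yields the reflection amplitude r = (k₁ − k₂)/(k₁ + k₂) = 0.1513; thus R = |r|² = 0.02288, T = 0.9771.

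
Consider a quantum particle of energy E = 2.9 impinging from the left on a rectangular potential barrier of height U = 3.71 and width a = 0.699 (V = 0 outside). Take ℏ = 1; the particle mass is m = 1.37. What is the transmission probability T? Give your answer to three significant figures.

T = 0.307

Since E < U the interior solution is evanescent with decay constant κ = √(2m(U − E))/ℏ = 1.490.
κa = 1.041, sinh(κa) = 1.240.
The exact tunnelling result is T⁻¹ = 1 + U² sinh²(κa) / [4E(U − E)] = 3.253, so T = 0.307.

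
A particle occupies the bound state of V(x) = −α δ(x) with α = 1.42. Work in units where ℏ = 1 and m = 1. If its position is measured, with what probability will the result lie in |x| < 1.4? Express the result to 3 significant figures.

P = 0.981

The normalised bound state is ψ = √κ e^{−κ|x|} with κ = mα/ℏ² = 1.420.
P(|x| < d) = ∫_{−d}^{d} κ e^{−2κ|x|} dx = 1 − e^{−2κd} = 1 − e^{−3.976} = 0.9812.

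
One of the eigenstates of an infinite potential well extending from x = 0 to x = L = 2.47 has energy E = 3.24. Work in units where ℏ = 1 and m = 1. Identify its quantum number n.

From E_n = n²π²ℏ²/(2mL²) invert to n = √(2mL²E)/(πℏ).
n = (2.47/π) × √(2 × 1 × 3.24) = 2.001 → n = 2.

n = 2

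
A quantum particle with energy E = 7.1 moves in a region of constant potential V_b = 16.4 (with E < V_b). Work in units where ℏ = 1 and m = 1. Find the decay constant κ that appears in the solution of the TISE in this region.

Since E < V_b the TISE in this region is ψ'' = κ²ψ with κ = √(2m(V_b − E))/ℏ.
κ = √(2 × 1 × 9.3) = 4.313.

κ = 4.31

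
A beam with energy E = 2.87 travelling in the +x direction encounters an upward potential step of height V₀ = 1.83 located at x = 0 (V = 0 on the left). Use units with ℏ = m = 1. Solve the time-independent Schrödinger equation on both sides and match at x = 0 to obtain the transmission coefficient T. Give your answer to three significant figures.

T = 0.938

The wavenumbers are k₁ = √(2mE)/ℏ = 2.396 on the left and k₂ = √(2m(E − V₀))/ℏ = 1.442 on the right.
Continuity of ψ and ψ′ at the step yields the reflection amplitude r = (k₁ − k₂)/(k₁ + k₂) = 0.2485; thus R = |r|² = 0.06173, T = 0.9383.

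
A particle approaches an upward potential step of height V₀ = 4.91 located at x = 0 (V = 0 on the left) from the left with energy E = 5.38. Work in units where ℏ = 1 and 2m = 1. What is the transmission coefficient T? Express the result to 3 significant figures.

On each side the TISE gives plane waves with k = √(2m(E − V))/ℏ: k₁ = √(2·½·5.38) = 2.319, k₂ = √(2·½·0.47) = 0.6856.
Continuity of ψ and ψ′ at the step yields the reflection amplitude r = (k₁ − k₂)/(k₁ + k₂) = 0.5437; thus R = |r|² = 0.2956, T = 0.7044.

T = 0.704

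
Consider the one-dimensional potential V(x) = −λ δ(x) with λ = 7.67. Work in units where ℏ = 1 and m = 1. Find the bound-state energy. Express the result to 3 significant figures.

E = -29.4

The bound state is ψ(x) = √κ e^{−κ|x|}. The derivative jump ψ'(0⁺) − ψ'(0⁻) = −(2mλ/ℏ²)ψ(0) fixes κ = mλ/ℏ² = 7.670.
Then E = −ℏ²κ²/(2m) = −mλ²/(2ℏ²) = -29.41.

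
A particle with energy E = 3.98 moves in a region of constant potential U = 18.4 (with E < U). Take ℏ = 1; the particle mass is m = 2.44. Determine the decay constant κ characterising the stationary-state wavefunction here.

κ = 8.39

Since E < U the TISE in this region is ψ'' = κ²ψ with κ = √(2m(U − E))/ℏ.
κ = √(2 × 2.44 × 14.42) = 8.389.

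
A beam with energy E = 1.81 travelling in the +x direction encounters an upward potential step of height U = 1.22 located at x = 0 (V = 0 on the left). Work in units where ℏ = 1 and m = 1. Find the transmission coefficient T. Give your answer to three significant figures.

On each side the TISE gives plane waves with k = √(2m(E − V))/ℏ: k₁ = √(2·1·1.81) = 1.903, k₂ = √(2·1·0.59) = 1.086.
Continuity of ψ and ψ′ at the step yields the reflection amplitude r = (k₁ − k₂)/(k₁ + k₂) = 0.2731; thus R = |r|² = 0.07460, T = 0.9254.

T = 0.925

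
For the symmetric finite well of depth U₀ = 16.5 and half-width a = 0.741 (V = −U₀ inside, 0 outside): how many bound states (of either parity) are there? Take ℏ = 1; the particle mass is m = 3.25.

N = 5

Define the well-strength parameter z₀ = (a/ℏ)√(2mU₀) = 0.741 × √(2·3.25·16.5) = 7.674.
The even/odd transcendental equations gain one root per π/2 in z₀, giving N = 1 + ⌊2z₀/π⌋ = 1 + ⌊4.885⌋ = 5.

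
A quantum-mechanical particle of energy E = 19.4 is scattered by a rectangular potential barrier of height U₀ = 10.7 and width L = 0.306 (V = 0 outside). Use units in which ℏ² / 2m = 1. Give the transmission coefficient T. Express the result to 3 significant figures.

E > U₀: inside the barrier k₂ = √(2m(E − U₀))/ℏ = 2.950, k₂L = 0.9026.
Matching at both interfaces gives T⁻¹ = 1 + U₀² sin²(k₂L) / [4E(E − U₀)] = 1.104, hence T = 0.905.

T = 0.905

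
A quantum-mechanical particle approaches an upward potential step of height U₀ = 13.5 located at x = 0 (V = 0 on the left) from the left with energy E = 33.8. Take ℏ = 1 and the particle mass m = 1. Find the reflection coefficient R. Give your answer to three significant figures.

R = 0.0161

On each side the TISE gives plane waves with k = √(2m(E − V))/ℏ: k₁ = √(2·1·33.8) = 8.222, k₂ = √(2·1·20.3) = 6.372.
Continuity of ψ and ψ′ at the step yields the reflection amplitude r = (k₁ − k₂)/(k₁ + k₂) = 0.1268; thus R = |r|² = 0.01607, T = 0.9839.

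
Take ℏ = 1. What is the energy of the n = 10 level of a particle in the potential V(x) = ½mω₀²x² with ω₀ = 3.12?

E = 32.8

Using E_n = (n + ½)ℏω₀: E_10 = 10.5 × 3.12 = 32.76.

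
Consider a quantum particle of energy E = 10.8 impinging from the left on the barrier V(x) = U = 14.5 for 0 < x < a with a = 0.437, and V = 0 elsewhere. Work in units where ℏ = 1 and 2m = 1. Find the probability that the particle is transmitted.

Since E < U the interior solution is evanescent with decay constant κ = √(2m(U − E))/ℏ = 1.924.
κa = 0.8406, sinh(κa) = 0.9431.
The exact tunnelling result is T⁻¹ = 1 + U² sinh²(κa) / [4E(U − E)] = 2.170, so T = 0.461.

T = 0.461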